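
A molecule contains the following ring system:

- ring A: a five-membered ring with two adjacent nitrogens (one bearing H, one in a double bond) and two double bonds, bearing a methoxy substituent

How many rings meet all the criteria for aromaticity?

Ring A has a continuous p-orbital overlap around the ring; 2 ring double bonds (4 π electrons) plus a heteroatom lone pair (2) give 6 π electrons. That satisfies 4n+2 with n=1, so ring A is aromatic (pyrazole).

1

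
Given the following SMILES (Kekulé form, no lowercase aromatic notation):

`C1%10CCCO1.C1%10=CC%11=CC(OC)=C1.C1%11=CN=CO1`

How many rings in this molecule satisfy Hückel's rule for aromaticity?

The SMILES encodes a five-membered saturated ring of four carbons and one oxygen; a six-membered carbon ring with three alternating C=C double bonds; a five-membered ring with an oxygen at position 1 and a nitrogen at position 3 (in a C=N bond), with two double bonds.
The 5-membered ring with one oxygen has only sp³ atoms, so it is not fully conjugated — not aromatic (tetrahydrofuran).
The 6-membered ring has a continuous p-orbital overlap around the ring; 3 ring double bonds give 6 π electrons. 6 = 4(1)+2, so it is aromatic (benzene).
The 5-membered ring with one oxygen and one =N– has a continuous p-orbital overlap around the ring; 2 ring double bonds (4 π electrons) plus a heteroatom lone pair (2) give 6 π electrons. 6 = 4(1)+2, so it is aromatic (oxazole).
2 of the 3 rings are aromatic. Total: 2.

2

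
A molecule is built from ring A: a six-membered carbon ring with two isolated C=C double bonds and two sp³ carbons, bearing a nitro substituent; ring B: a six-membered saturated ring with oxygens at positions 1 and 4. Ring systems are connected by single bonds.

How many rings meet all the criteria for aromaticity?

Ring A has two sp³ carbons, so it is not fully conjugated — not aromatic (1,4-cyclohexadiene).
Ring B has only sp³ atoms, so it is not fully conjugated — not aromatic (1,4-dioxane).
No ring is aromatic. Total: 0.

0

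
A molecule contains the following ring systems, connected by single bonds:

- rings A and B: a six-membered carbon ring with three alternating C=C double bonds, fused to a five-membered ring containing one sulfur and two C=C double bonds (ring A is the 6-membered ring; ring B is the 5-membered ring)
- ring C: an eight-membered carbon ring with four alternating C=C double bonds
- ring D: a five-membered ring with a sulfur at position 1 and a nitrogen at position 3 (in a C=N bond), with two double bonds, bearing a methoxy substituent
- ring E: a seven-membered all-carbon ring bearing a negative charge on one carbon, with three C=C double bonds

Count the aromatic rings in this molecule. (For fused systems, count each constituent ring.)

3

Rings A and B form a fused bicyclic system (with one sulfur) with 9 sp² atoms and 10 π electrons from ring double bonds plus a heteroatom lone pair. 10 = 4(2)+2, so the system is aromatic and both rings count as aromatic (benzothiophene).
Ring C has only sp² ring atoms; a planar conformation would have a fully conjugated π system of 8 electrons. But 8 = 4(2), which is 4n not 4n+2, so ring C is not aromatic (cyclooctatetraene) — cyclooctatetraene distorts into a non-planar tub to avoid antiaromaticity.
Ring D has a continuous p-orbital overlap around the ring; 2 ring double bonds (4 π electrons) plus a heteroatom lone pair (2) give 6 π electrons. 6 = 4(1)+2, so ring D is aromatic (thiazole).
Ring E has only sp² ring atoms; a planar conformation would have a fully conjugated π system of 8 electrons. But 8 = 4(2), which is 4n not 4n+2, so ring E is not aromatic (cycloheptatrienyl anion).
Aromatic: A, B, D. Total: 3.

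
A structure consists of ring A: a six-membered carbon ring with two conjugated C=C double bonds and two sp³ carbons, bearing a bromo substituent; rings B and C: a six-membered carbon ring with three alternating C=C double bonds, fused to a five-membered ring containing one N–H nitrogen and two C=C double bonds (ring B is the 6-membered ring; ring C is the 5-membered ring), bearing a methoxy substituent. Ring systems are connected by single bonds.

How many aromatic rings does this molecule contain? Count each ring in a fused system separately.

2

Ring A has two sp³ carbons, so it is not fully conjugated — not aromatic (1,3-cyclohexadiene).
Rings B and C form a fused bicyclic system (with one N–H) with 9 sp² atoms and 10 π electrons from ring double bonds plus a heteroatom lone pair. 10 = 4(2)+2, so the system is aromatic and both rings count as aromatic (indole).
Aromatic: B, C. Total: 2.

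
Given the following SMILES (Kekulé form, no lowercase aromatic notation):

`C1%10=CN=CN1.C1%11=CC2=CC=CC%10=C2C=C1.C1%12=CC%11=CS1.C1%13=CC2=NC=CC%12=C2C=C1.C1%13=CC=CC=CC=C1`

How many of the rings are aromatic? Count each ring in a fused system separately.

6

The SMILES encodes a five-membered ring with nitrogens at positions 1 and 3 (one bearing H, one in a C=N bond) and two double bonds; two fused six-membered carbon rings, each with three alternating C=C double bonds; a five-membered ring of four carbons and one sulfur, with two C=C double bonds; two fused six-membered rings, each with three alternating double bonds; one ring is all carbon and the other has one ring nitrogen; an eight-membered carbon ring with four alternating C=C double bonds.
The 5-membered ring with two nitrogens (one N–H, one =N–) has a continuous p-orbital overlap around the ring; 2 ring double bonds (4 π electrons) plus a heteroatom lone pair (2) give 6 π electrons. Since 6 = 4n+2 (n=1), it is aromatic (imidazole).
The fused 6/6-membered bicyclic is a single π system with 10 sp² atoms and 10 π electrons from ring double bonds. 10 = 4(2)+2, so the system is aromatic and both rings count as aromatic (naphthalene).
The 5-membered ring with one sulfur is fully conjugated (every ring atom contributes a p orbital); 2 ring double bonds (4 π electrons) plus a heteroatom lone pair (2) give 6 π electrons. That satisfies 4n+2 with n=1, so it is aromatic (thiophene).
The fused 6/6-membered bicyclic (with one nitrogen) is a single π system with 10 sp² atoms and 10 π electrons from ring double bonds. 10 = 4(2)+2, so the system is aromatic and both rings count as aromatic (quinoline).
The 8-membered ring has only sp² ring atoms; a planar conformation would have a fully conjugated π system of 8 electrons. But 8 = 4(2), which is 4n not 4n+2, so it is not aromatic (cyclooctatetraene) — cyclooctatetraene distorts into a non-planar tub to avoid antiaromaticity.
6 of the 7 rings are aromatic. Total: 6.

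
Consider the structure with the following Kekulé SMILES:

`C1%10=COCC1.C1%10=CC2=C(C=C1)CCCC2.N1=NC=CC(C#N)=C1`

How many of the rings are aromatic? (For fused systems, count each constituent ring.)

The SMILES encodes a five-membered ring of four carbons and one oxygen, with one C=C double bond and two sp³ carbons; a six-membered carbon ring with three alternating C=C double bonds, fused to a saturated six-membered carbon ring; a six-membered ring with two adjacent nitrogens and three alternating double bonds.
The 5-membered ring with one oxygen has two sp³ carbons, so it is not fully conjugated — not aromatic (2,3-dihydrofuran).
The 6-membered ring has a continuous p-orbital overlap around the ring; 3 ring double bonds give 6 π electrons. 6 = 4(1)+2, so it is aromatic (benzene ring).
The second 6-membered ring has four sp³ carbons, so it is not fully conjugated — not aromatic (cyclohexane ring).
The 6-membered ring with two nitrogens (1,2) has a continuous p-orbital overlap around the ring; 3 ring double bonds give 6 π electrons. Since 6 = 4n+2 (n=1), it is aromatic (pyridazine).
2 of the 4 rings are aromatic. Total: 2.

2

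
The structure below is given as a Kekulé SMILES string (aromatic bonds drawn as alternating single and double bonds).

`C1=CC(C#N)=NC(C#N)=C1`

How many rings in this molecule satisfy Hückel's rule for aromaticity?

The SMILES encodes a six-membered ring of five carbons and one nitrogen with three alternating double bonds.
The 6-membered ring with one nitrogen has a continuous p-orbital overlap around the ring; 3 ring double bonds give 6 π electrons. 6 = 4(1)+2, so it is aromatic (pyridine).

1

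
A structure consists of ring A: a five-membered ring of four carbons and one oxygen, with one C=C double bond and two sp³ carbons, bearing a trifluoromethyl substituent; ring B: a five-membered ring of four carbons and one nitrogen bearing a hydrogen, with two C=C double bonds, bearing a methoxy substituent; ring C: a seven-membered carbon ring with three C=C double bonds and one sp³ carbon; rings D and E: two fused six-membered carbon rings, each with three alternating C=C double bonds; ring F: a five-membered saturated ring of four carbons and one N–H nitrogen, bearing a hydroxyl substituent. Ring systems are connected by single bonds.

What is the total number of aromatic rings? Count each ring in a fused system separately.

Ring A has two sp³ carbons, so it is not fully conjugated — not aromatic (2,3-dihydrofuran).
Ring B is planar and fully conjugated; 2 ring double bonds (4 π electrons) plus a heteroatom lone pair (2) give 6 π electrons. That satisfies 4n+2 with n=1, so ring B is aromatic (pyrrole).
Ring C has one sp³ carbon, so it is not fully conjugated — not aromatic (cycloheptatriene).
Rings D and E form a fused bicyclic system with 10 sp² atoms and 10 π electrons from ring double bonds. 10 = 4(2)+2, so the system is aromatic and both rings count as aromatic (naphthalene).
Ring F has only sp³ atoms, so it is not fully conjugated — not aromatic (pyrrolidine).
Aromatic: B, D, E. Total: 3.

3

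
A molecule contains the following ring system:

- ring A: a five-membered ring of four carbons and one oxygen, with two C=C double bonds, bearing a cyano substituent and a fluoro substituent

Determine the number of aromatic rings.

1

Ring A has a continuous p-orbital overlap around the ring; 2 ring double bonds (4 π electrons) plus a heteroatom lone pair (2) give 6 π electrons. That satisfies 4n+2 with n=1, so ring A is aromatic (furan).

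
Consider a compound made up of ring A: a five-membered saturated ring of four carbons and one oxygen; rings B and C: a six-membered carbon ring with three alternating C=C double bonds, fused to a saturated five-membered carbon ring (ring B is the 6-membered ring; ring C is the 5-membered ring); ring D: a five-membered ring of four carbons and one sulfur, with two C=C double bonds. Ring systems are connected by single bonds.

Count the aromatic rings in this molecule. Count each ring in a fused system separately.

2

Ring A has only sp³ atoms, so it is not fully conjugated — not aromatic (tetrahydrofuran).
Ring B has a continuous p-orbital overlap around the ring; 3 ring double bonds give 6 π electrons. That satisfies 4n+2 with n=1, so ring B is aromatic (benzene ring).
Ring C has three sp³ carbons, so it is not fully conjugated — not aromatic (cyclopentane ring).
Ring D has a continuous p-orbital overlap around the ring; 2 ring double bonds (4 π electrons) plus a heteroatom lone pair (2) give 6 π electrons. Since 6 = 4n+2 (n=1), ring D is aromatic (thiophene).
Aromatic: B, D. Total: 2.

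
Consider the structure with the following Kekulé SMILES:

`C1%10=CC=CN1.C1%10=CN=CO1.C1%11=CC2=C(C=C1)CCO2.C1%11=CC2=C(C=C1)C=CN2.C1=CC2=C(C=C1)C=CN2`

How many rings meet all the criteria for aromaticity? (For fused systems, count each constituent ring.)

The SMILES encodes a five-membered ring of four carbons and one nitrogen bearing a hydrogen, with two C=C double bonds; a five-membered ring with an oxygen at position 1 and a nitrogen at position 3 (in a C=N bond), with two double bonds; a six-membered carbon ring with three alternating C=C double bonds, fused to a five-membered ring containing one oxygen and two sp³ carbons; a six-membered carbon ring with three alternating C=C double bonds, fused to a five-membered ring containing one N–H nitrogen and two C=C double bonds; a six-membered carbon ring with three alternating C=C double bonds, fused to a five-membered ring containing one N–H nitrogen and two C=C double bonds.
The 5-membered ring with one N–H has a continuous p-orbital overlap around the ring; 2 ring double bonds (4 π electrons) plus a heteroatom lone pair (2) give 6 π electrons. Since 6 = 4n+2 (n=1), it is aromatic (pyrrole).
The 5-membered ring with one oxygen and one =N– is planar and fully conjugated; 2 ring double bonds (4 π electrons) plus a heteroatom lone pair (2) give 6 π electrons. That satisfies 4n+2 with n=1, so it is aromatic (oxazole).
The 6-membered ring is planar and fully conjugated; 3 ring double bonds give 6 π electrons. Since 6 = 4n+2 (n=1), it is aromatic (benzene ring).
The 5-membered ring with one oxygen has two sp³ carbons, so it is not fully conjugated — not aromatic (oxolane ring).
The fused 6/5-membered bicyclic (with one N–H) is a single π system with 9 sp² atoms and 10 π electrons from ring double bonds plus a heteroatom lone pair. 10 = 4(2)+2, so the system is aromatic and both rings count as aromatic (indole).
The fused 6/5-membered bicyclic (with one N–H) is a single π system with 9 sp² atoms and 10 π electrons from ring double bonds plus a heteroatom lone pair. 10 = 4(2)+2, so the system is aromatic and both rings count as aromatic (indole).
7 of the 8 rings are aromatic. Total: 7.

7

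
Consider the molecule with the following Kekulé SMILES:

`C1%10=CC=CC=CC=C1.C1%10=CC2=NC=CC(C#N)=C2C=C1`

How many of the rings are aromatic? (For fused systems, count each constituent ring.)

The SMILES encodes an eight-membered carbon ring with four alternating C=C double bonds; two fused six-membered rings, each with three alternating double bonds; one ring is all carbon and the other has one ring nitrogen.
The 8-membered ring has only sp² ring atoms; a planar conformation would have a fully conjugated π system of 8 electrons. But 8 = 4(2), which is 4n not 4n+2, so it is not aromatic (cyclooctatetraene) — cyclooctatetraene distorts into a non-planar tub to avoid antiaromaticity.
The fused 6/6-membered bicyclic (with one nitrogen) is a single π system with 10 sp² atoms and 10 π electrons from ring double bonds. 10 = 4(2)+2, so the system is aromatic and both rings count as aromatic (quinoline).
2 of the 3 rings are aromatic. Total: 2.

2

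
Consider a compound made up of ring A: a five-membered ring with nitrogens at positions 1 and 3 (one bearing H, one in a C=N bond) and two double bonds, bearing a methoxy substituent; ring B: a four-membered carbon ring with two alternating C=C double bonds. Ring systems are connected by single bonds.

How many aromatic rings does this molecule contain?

Ring A is planar and fully conjugated; 2 ring double bonds (4 π electrons) plus a heteroatom lone pair (2) give 6 π electrons. That satisfies 4n+2 with n=1, so ring A is aromatic (imidazole).
Ring B has only sp² ring atoms; a planar conformation would have a fully conjugated π system of 4 electrons. But 4 = 4(1), which is 4n not 4n+2, so ring B is not aromatic (cyclobutadiene) — cyclobutadiene is antiaromatic and distorts to a rectangle.
Aromatic: A. Total: 1.

1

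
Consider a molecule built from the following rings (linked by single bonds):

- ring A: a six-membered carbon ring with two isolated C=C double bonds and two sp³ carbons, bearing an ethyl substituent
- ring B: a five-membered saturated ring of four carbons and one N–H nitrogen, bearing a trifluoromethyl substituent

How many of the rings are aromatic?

0

Ring A has two sp³ carbons, so it is not fully conjugated — not aromatic (1,4-cyclohexadiene).
Ring B has only sp³ atoms, so it is not fully conjugated — not aromatic (pyrrolidine).
No ring is aromatic. Total: 0.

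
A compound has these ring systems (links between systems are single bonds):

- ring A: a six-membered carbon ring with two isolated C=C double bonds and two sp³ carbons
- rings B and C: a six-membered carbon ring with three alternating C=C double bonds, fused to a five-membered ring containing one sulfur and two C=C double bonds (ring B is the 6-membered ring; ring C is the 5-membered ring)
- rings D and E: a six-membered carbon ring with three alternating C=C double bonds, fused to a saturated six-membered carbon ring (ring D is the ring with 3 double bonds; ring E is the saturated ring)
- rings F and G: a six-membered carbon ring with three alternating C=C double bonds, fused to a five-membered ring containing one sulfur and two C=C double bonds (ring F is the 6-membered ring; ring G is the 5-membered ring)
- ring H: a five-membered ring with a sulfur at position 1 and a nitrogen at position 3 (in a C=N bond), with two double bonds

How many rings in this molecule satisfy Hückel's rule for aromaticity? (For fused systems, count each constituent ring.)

6

Ring A has two sp³ carbons, so it is not fully conjugated — not aromatic (1,4-cyclohexadiene).
Rings B and C form a fused bicyclic system (with one sulfur) with 9 sp² atoms and 10 π electrons from ring double bonds plus a heteroatom lone pair. 10 = 4(2)+2, so the system is aromatic and both rings count as aromatic (benzothiophene).
Ring D has a continuous p-orbital overlap around the ring; 3 ring double bonds give 6 π electrons. Since 6 = 4n+2 (n=1), ring D is aromatic (benzene ring).
Ring E has four sp³ carbons, so it is not fully conjugated — not aromatic (cyclohexane ring).
Rings F and G form a fused bicyclic system (with one sulfur) with 9 sp² atoms and 10 π electrons from ring double bonds plus a heteroatom lone pair. 10 = 4(2)+2, so the system is aromatic and both rings count as aromatic (benzothiophene).
Ring H is planar and fully conjugated; 2 ring double bonds (4 π electrons) plus a heteroatom lone pair (2) give 6 π electrons. Since 6 = 4n+2 (n=1), ring H is aromatic (thiazole).
Aromatic: B, C, D, F, G, H. Total: 6.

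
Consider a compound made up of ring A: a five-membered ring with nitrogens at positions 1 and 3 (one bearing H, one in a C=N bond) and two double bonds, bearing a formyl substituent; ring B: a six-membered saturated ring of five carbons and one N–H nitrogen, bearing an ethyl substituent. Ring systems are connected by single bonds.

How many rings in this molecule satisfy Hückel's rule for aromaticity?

1

Ring A has a continuous p-orbital overlap around the ring; 2 ring double bonds (4 π electrons) plus a heteroatom lone pair (2) give 6 π electrons. That satisfies 4n+2 with n=1, so ring A is aromatic (imidazole).
Ring B has only sp³ atoms, so it is not fully conjugated — not aromatic (piperidine).
Aromatic: A. Total: 1.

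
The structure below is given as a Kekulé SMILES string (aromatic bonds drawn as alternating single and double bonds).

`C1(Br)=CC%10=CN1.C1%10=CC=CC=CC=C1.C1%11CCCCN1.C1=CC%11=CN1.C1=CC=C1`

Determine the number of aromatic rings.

2

The SMILES encodes a five-membered ring of four carbons and one nitrogen bearing a hydrogen, with two C=C double bonds; an eight-membered carbon ring with four alternating C=C double bonds; a six-membered saturated ring of five carbons and one N–H nitrogen; a five-membered ring of four carbons and one nitrogen bearing a hydrogen, with two C=C double bonds; a four-membered carbon ring with two alternating C=C double bonds.
The 5-membered ring with one N–H is fully conjugated (every ring atom contributes a p orbital); 2 ring double bonds (4 π electrons) plus a heteroatom lone pair (2) give 6 π electrons. 6 = 4(1)+2, so it is aromatic (pyrrole).
The 8-membered ring has only sp² ring atoms; a planar conformation would have a fully conjugated π system of 8 electrons. But 8 = 4(2), which is 4n not 4n+2, so it is not aromatic (cyclooctatetraene) — cyclooctatetraene distorts into a non-planar tub to avoid antiaromaticity.
The 6-membered ring with one N–H has only sp³ atoms, so it is not fully conjugated — not aromatic (piperidine).
The second 5-membered ring with one N–H has a continuous p-orbital overlap around the ring; 2 ring double bonds (4 π electrons) plus a heteroatom lone pair (2) give 6 π electrons. Since 6 = 4n+2 (n=1), it is aromatic (pyrrole).
The 4-membered ring has only sp² ring atoms; a planar conformation would have a fully conjugated π system of 4 electrons. But 4 = 4(1), which is 4n not 4n+2, so it is not aromatic (cyclobutadiene) — cyclobutadiene is antiaromatic and distorts to a rectangle.
2 of the 5 rings are aromatic. Total: 2.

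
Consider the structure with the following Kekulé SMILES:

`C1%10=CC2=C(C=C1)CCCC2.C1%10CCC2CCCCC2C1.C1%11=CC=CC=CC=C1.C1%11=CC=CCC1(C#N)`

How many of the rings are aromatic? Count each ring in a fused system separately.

1

The SMILES encodes a six-membered carbon ring with three alternating C=C double bonds, fused to a saturated six-membered carbon ring; two fused six-membered saturated carbon rings; an eight-membered carbon ring with four alternating C=C double bonds; a six-membered carbon ring with two conjugated C=C double bonds and two sp³ carbons.
The 6-membered ring is fully conjugated (every ring atom contributes a p orbital); 3 ring double bonds give 6 π electrons. 6 = 4(1)+2, so it is aromatic (benzene ring).
The second 6-membered ring has four sp³ carbons, so it is not fully conjugated — not aromatic (cyclohexane ring).
The third 6-membered ring has only sp³ atoms, so it is not fully conjugated — not aromatic (cyclohexane ring).
The fourth 6-membered ring has only sp³ atoms, so it is not fully conjugated — not aromatic (cyclohexane ring).
The 8-membered ring has only sp² ring atoms; a planar conformation would have a fully conjugated π system of 8 electrons. But 8 = 4(2), which is 4n not 4n+2, so it is not aromatic (cyclooctatetraene) — cyclooctatetraene distorts into a non-planar tub to avoid antiaromaticity.
The fifth 6-membered ring has two sp³ carbons, so it is not fully conjugated — not aromatic (1,3-cyclohexadiene).
1 of the 6 rings is aromatic. Total: 1.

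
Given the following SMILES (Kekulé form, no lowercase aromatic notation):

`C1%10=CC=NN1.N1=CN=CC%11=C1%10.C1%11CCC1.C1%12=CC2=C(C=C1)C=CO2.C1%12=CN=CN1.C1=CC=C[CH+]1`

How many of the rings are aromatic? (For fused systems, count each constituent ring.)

The SMILES encodes a five-membered ring with two adjacent nitrogens (one bearing H, one in a double bond) and two double bonds; a six-membered ring with nitrogens at positions 1 and 3 and three alternating double bonds; a four-membered saturated carbon ring; a six-membered carbon ring with three alternating C=C double bonds, fused to a five-membered ring containing one oxygen and two C=C double bonds; a five-membered ring with nitrogens at positions 1 and 3 (one bearing H, one in a C=N bond) and two double bonds; a five-membered all-carbon ring bearing a positive charge on one carbon, with two C=C double bonds.
The 5-membered ring with two adjacent nitrogens (one N–H, one =N–) is planar and fully conjugated; 2 ring double bonds (4 π electrons) plus a heteroatom lone pair (2) give 6 π electrons. Since 6 = 4n+2 (n=1), it is aromatic (pyrazole).
The 6-membered ring with two nitrogens (1,3) has a continuous p-orbital overlap around the ring; 3 ring double bonds give 6 π electrons. That satisfies 4n+2 with n=1, so it is aromatic (pyrimidine).
The 4-membered ring has only sp³ atoms, so it is not fully conjugated — not aromatic (cyclobutane).
The fused 6/5-membered bicyclic (with one oxygen) is a single π system with 9 sp² atoms and 10 π electrons from ring double bonds plus a heteroatom lone pair. 10 = 4(2)+2, so the system is aromatic and both rings count as aromatic (benzofuran).
The 5-membered ring with two nitrogens (one N–H, one =N–) has a continuous p-orbital overlap around the ring; 2 ring double bonds (4 π electrons) plus a heteroatom lone pair (2) give 6 π electrons. 6 = 4(1)+2, so it is aromatic (imidazole).
The 5-membered ring has only sp² ring atoms; a planar conformation would have a fully conjugated π system of 4 electrons. But 4 = 4(1), which is 4n not 4n+2, so it is not aromatic (cyclopentadienyl cation).
5 of the 7 rings are aromatic. Total: 5.

5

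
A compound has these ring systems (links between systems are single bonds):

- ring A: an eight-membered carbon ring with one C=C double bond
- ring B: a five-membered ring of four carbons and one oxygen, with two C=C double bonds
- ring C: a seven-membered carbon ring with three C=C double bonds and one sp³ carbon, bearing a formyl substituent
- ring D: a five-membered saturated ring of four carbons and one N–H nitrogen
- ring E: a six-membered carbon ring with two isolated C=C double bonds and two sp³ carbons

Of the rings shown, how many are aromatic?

Ring A has six sp³ carbons, so it is not fully conjugated — not aromatic (cyclooctene).
Ring B is planar and fully conjugated; 2 ring double bonds (4 π electrons) plus a heteroatom lone pair (2) give 6 π electrons. Since 6 = 4n+2 (n=1), ring B is aromatic (furan).
Ring C has one sp³ carbon, so it is not fully conjugated — not aromatic (cycloheptatriene).
Ring D has only sp³ atoms, so it is not fully conjugated — not aromatic (pyrrolidine).
Ring E has two sp³ carbons, so it is not fully conjugated — not aromatic (1,4-cyclohexadiene).
Aromatic: B. Total: 1.

1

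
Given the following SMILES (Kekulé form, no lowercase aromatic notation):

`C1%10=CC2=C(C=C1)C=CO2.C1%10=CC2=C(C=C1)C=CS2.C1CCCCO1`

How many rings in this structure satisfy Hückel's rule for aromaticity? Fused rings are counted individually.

4

The SMILES encodes a six-membered carbon ring with three alternating C=C double bonds, fused to a five-membered ring containing one oxygen and two C=C double bonds; a six-membered carbon ring with three alternating C=C double bonds, fused to a five-membered ring containing one sulfur and two C=C double bonds; a six-membered saturated ring of five carbons and one oxygen.
The fused 6/5-membered bicyclic (with one oxygen) is a single π system with 9 sp² atoms and 10 π electrons from ring double bonds plus a heteroatom lone pair. 10 = 4(2)+2, so the system is aromatic and both rings count as aromatic (benzofuran).
The fused 6/5-membered bicyclic (with one sulfur) is a single π system with 9 sp² atoms and 10 π electrons from ring double bonds plus a heteroatom lone pair. 10 = 4(2)+2, so the system is aromatic and both rings count as aromatic (benzothiophene).
The 6-membered ring with one oxygen has only sp³ atoms, so it is not fully conjugated — not aromatic (tetrahydropyran).
4 of the 5 rings are aromatic. Total: 4.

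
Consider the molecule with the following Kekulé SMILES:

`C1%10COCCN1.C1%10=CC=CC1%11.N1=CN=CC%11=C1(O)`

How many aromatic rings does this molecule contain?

The SMILES encodes a six-membered saturated ring with an oxygen and an N–H nitrogen at positions 1 and 4; a five-membered carbon ring with two conjugated C=C double bonds and one sp³ carbon; a six-membered ring with nitrogens at positions 1 and 3 and three alternating double bonds.
The 6-membered ring with one oxygen and one N–H (1,4) has only sp³ atoms, so it is not fully conjugated — not aromatic (morpholine).
The 5-membered ring has one sp³ carbon, so it is not fully conjugated — not aromatic (cyclopentadiene).
The 6-membered ring with two nitrogens (1,3) is fully conjugated (every ring atom contributes a p orbital); 3 ring double bonds give 6 π electrons. That satisfies 4n+2 with n=1, so it is aromatic (pyrimidine).
1 of the 3 rings is aromatic. Total: 1.

1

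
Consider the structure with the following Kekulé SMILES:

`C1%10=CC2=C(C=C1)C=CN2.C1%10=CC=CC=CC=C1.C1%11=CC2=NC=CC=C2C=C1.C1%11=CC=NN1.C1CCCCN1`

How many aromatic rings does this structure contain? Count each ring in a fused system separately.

5

The SMILES encodes a six-membered carbon ring with three alternating C=C double bonds, fused to a five-membered ring containing one N–H nitrogen and two C=C double bonds; an eight-membered carbon ring with four alternating C=C double bonds; two fused six-membered rings, each with three alternating double bonds; one ring is all carbon and the other has one ring nitrogen; a five-membered ring with two adjacent nitrogens (one bearing H, one in a double bond) and two double bonds; a six-membered saturated ring of five carbons and one N–H nitrogen.
The fused 6/5-membered bicyclic (with one N–H) is a single π system with 9 sp² atoms and 10 π electrons from ring double bonds plus a heteroatom lone pair. 10 = 4(2)+2, so the system is aromatic and both rings count as aromatic (indole).
The 8-membered ring has only sp² ring atoms; a planar conformation would have a fully conjugated π system of 8 electrons. But 8 = 4(2), which is 4n not 4n+2, so it is not aromatic (cyclooctatetraene) — cyclooctatetraene distorts into a non-planar tub to avoid antiaromaticity.
The fused 6/6-membered bicyclic (with one nitrogen) is a single π system with 10 sp² atoms and 10 π electrons from ring double bonds. 10 = 4(2)+2, so the system is aromatic and both rings count as aromatic (quinoline).
The 5-membered ring with two adjacent nitrogens (one N–H, one =N–) is planar and fully conjugated; 2 ring double bonds (4 π electrons) plus a heteroatom lone pair (2) give 6 π electrons. That satisfies 4n+2 with n=1, so it is aromatic (pyrazole).
The 6-membered ring with one N–H has only sp³ atoms, so it is not fully conjugated — not aromatic (piperidine).
5 of the 7 rings are aromatic. Total: 5.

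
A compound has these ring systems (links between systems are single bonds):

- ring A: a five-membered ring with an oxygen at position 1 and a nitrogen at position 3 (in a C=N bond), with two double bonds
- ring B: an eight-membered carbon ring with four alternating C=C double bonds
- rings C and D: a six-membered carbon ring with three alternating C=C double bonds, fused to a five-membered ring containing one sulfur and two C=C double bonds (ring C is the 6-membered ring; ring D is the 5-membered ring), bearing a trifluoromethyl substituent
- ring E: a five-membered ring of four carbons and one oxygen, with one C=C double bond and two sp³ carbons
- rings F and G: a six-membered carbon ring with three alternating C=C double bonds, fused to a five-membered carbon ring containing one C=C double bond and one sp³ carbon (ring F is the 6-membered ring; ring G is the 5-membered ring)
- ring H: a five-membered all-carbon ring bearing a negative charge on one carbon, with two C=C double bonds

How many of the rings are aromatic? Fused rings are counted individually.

Ring A is fully conjugated (every ring atom contributes a p orbital); 2 ring double bonds (4 π electrons) plus a heteroatom lone pair (2) give 6 π electrons. That satisfies 4n+2 with n=1, so ring A is aromatic (oxazole).
Ring B has only sp² ring atoms; a planar conformation would have a fully conjugated π system of 8 electrons. But 8 = 4(2), which is 4n not 4n+2, so ring B is not aromatic (cyclooctatetraene) — cyclooctatetraene distorts into a non-planar tub to avoid antiaromaticity.
Rings C and D form a fused bicyclic system (with one sulfur) with 9 sp² atoms and 10 π electrons from ring double bonds plus a heteroatom lone pair. 10 = 4(2)+2, so the system is aromatic and both rings count as aromatic (benzothiophene).
Ring E has two sp³ carbons, so it is not fully conjugated — not aromatic (2,3-dihydrofuran).
Ring F is planar and fully conjugated; 3 ring double bonds give 6 π electrons. That satisfies 4n+2 with n=1, so ring F is aromatic (benzene ring).
Ring G has one sp³ carbon, so it is not fully conjugated — not aromatic (cyclopentene ring).
Ring H is planar and fully conjugated; 2 ring double bonds (4 π electrons) plus the carbanion lone pair (2) give 6 π electrons. That satisfies 4n+2 with n=1, so ring H is aromatic (cyclopentadienyl anion).
Aromatic: A, C, D, F, H. Total: 5.

5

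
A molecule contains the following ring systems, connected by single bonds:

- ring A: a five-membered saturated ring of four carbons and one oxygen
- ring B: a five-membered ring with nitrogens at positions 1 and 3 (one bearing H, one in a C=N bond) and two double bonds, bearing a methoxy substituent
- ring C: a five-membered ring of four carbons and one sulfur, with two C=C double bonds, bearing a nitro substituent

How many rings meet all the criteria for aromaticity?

2

Ring A has only sp³ atoms, so it is not fully conjugated — not aromatic (tetrahydrofuran).
Ring B is planar and fully conjugated; 2 ring double bonds (4 π electrons) plus a heteroatom lone pair (2) give 6 π electrons. Since 6 = 4n+2 (n=1), ring B is aromatic (imidazole).
Ring C is planar and fully conjugated; 2 ring double bonds (4 π electrons) plus a heteroatom lone pair (2) give 6 π electrons. 6 = 4(1)+2, so ring C is aromatic (thiophene).
Aromatic: B, C. Total: 2.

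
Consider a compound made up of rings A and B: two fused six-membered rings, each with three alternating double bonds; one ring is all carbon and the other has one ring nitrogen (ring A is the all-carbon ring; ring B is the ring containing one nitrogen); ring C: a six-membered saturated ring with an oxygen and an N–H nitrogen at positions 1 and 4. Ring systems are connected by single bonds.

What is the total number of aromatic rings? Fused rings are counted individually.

2

Rings A and B form a fused bicyclic system (with one nitrogen) with 10 sp² atoms and 10 π electrons from ring double bonds. 10 = 4(2)+2, so the system is aromatic and both rings count as aromatic (quinoline).
Ring C has only sp³ atoms, so it is not fully conjugated — not aromatic (morpholine).
Aromatic: A, B. Total: 2.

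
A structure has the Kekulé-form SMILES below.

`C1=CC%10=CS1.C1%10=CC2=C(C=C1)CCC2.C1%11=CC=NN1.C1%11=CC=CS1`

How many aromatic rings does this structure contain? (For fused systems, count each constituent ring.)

4

The SMILES encodes a five-membered ring of four carbons and one sulfur, with two C=C double bonds; a six-membered carbon ring with three alternating C=C double bonds, fused to a saturated five-membered carbon ring; a five-membered ring with two adjacent nitrogens (one bearing H, one in a double bond) and two double bonds; a five-membered ring of four carbons and one sulfur, with two C=C double bonds.
The 5-membered ring with one sulfur has a continuous p-orbital overlap around the ring; 2 ring double bonds (4 π electrons) plus a heteroatom lone pair (2) give 6 π electrons. Since 6 = 4n+2 (n=1), it is aromatic (thiophene).
The 6-membered ring is planar and fully conjugated; 3 ring double bonds give 6 π electrons. Since 6 = 4n+2 (n=1), it is aromatic (benzene ring).
The 5-membered ring has three sp³ carbons, so it is not fully conjugated — not aromatic (cyclopentane ring).
The 5-membered ring with two adjacent nitrogens (one N–H, one =N–) has a continuous p-orbital overlap around the ring; 2 ring double bonds (4 π electrons) plus a heteroatom lone pair (2) give 6 π electrons. Since 6 = 4n+2 (n=1), it is aromatic (pyrazole).
The second 5-membered ring with one sulfur is planar and fully conjugated; 2 ring double bonds (4 π electrons) plus a heteroatom lone pair (2) give 6 π electrons. 6 = 4(1)+2, so it is aromatic (thiophene).
4 of the 5 rings are aromatic. Total: 4.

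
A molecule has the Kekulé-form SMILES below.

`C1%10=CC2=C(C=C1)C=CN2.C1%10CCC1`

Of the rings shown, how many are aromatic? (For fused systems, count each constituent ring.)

2

The SMILES encodes a six-membered carbon ring with three alternating C=C double bonds, fused to a five-membered ring containing one N–H nitrogen and two C=C double bonds; a four-membered saturated carbon ring.
The fused 6/5-membered bicyclic (with one N–H) is a single π system with 9 sp² atoms and 10 π electrons from ring double bonds plus a heteroatom lone pair. 10 = 4(2)+2, so the system is aromatic and both rings count as aromatic (indole).
The 4-membered ring has only sp³ atoms, so it is not fully conjugated — not aromatic (cyclobutane).
2 of the 3 rings are aromatic. Total: 2.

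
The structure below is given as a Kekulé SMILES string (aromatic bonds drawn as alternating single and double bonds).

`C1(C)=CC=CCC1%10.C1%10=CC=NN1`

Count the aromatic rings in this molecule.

1

The SMILES encodes a six-membered carbon ring with two conjugated C=C double bonds and two sp³ carbons; a five-membered ring with two adjacent nitrogens (one bearing H, one in a double bond) and two double bonds.
The 6-membered ring has two sp³ carbons, so it is not fully conjugated — not aromatic (1,3-cyclohexadiene).
The 5-membered ring with two adjacent nitrogens (one N–H, one =N–) is planar and fully conjugated; 2 ring double bonds (4 π electrons) plus a heteroatom lone pair (2) give 6 π electrons. Since 6 = 4n+2 (n=1), it is aromatic (pyrazole).
1 of the 2 rings is aromatic. Total: 1.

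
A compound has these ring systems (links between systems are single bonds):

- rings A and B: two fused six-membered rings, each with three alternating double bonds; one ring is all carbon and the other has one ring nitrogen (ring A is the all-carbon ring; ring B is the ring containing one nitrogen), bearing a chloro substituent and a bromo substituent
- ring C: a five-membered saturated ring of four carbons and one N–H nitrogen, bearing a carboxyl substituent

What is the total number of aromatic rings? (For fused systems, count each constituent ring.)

2

Rings A and B form a fused bicyclic system (with one nitrogen) with 10 sp² atoms and 10 π electrons from ring double bonds. 10 = 4(2)+2, so the system is aromatic and both rings count as aromatic (quinoline).
Ring C has only sp³ atoms, so it is not fully conjugated — not aromatic (pyrrolidine).
Aromatic: A, B. Total: 2.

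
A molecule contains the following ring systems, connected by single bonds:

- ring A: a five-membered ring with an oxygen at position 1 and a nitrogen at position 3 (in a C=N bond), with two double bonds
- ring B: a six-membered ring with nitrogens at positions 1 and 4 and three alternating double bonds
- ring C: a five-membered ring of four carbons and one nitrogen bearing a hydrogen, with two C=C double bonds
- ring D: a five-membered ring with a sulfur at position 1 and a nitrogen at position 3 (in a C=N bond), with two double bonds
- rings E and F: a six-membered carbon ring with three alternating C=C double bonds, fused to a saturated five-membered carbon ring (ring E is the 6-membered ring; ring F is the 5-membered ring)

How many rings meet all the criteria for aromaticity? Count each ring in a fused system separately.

Ring A is fully conjugated (every ring atom contributes a p orbital); 2 ring double bonds (4 π electrons) plus a heteroatom lone pair (2) give 6 π electrons. 6 = 4(1)+2, so ring A is aromatic (oxazole).
Ring B is fully conjugated (every ring atom contributes a p orbital); 3 ring double bonds give 6 π electrons. 6 = 4(1)+2, so ring B is aromatic (pyrazine).
Ring C has a continuous p-orbital overlap around the ring; 2 ring double bonds (4 π electrons) plus a heteroatom lone pair (2) give 6 π electrons. 6 = 4(1)+2, so ring C is aromatic (pyrrole).
Ring D is planar and fully conjugated; 2 ring double bonds (4 π electrons) plus a heteroatom lone pair (2) give 6 π electrons. Since 6 = 4n+2 (n=1), ring D is aromatic (thiazole).
Ring E is fully conjugated (every ring atom contributes a p orbital); 3 ring double bonds give 6 π electrons. That satisfies 4n+2 with n=1, so ring E is aromatic (benzene ring).
Ring F has three sp³ carbons, so it is not fully conjugated — not aromatic (cyclopentane ring).
Aromatic: A, B, C, D, E. Total: 5.

5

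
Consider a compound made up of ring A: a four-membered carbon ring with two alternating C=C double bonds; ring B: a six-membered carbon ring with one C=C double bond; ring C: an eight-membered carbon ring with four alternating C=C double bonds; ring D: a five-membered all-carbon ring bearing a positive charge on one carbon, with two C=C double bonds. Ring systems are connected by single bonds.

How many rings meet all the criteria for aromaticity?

Ring A has only sp² ring atoms; a planar conformation would have a fully conjugated π system of 4 electrons. But 4 = 4(1), which is 4n not 4n+2, so ring A is not aromatic (cyclobutadiene) — cyclobutadiene is antiaromatic and distorts to a rectangle.
Ring B has four sp³ carbons, so it is not fully conjugated — not aromatic (cyclohexene).
Ring C has only sp² ring atoms; a planar conformation would have a fully conjugated π system of 8 electrons. But 8 = 4(2), which is 4n not 4n+2, so ring C is not aromatic (cyclooctatetraene) — cyclooctatetraene distorts into a non-planar tub to avoid antiaromaticity.
Ring D has only sp² ring atoms; a planar conformation would have a fully conjugated π system of 4 electrons. But 4 = 4(1), which is 4n not 4n+2, so ring D is not aromatic (cyclopentadienyl cation).
No ring is aromatic. Total: 0.

0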